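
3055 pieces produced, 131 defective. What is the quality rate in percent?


Formula: Quality Rate = Good Pieces / Total Pieces * 100
Good pieces = 3055 - 131 = 2924
QR = 2924 / 3055 * 100 = 95.7%

95.7%


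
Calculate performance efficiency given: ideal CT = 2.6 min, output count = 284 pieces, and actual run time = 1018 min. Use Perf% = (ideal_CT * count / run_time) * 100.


Formula: Performance = (Ideal CT * Total Count) / Run Time * 100
Ideal output time = 2.6 * 284 = 738.4 min
Performance = 738.4 / 1018 * 100 = 72.5%

72.5%


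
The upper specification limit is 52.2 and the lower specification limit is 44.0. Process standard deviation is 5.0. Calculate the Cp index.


Cp = (52.2 - 44.0) / (6 * 5.0)

0.27


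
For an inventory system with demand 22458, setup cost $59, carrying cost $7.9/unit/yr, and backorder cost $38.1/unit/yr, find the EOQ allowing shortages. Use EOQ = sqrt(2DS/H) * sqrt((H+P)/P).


Formula: EOQ* = sqrt(2DS/H) * sqrt((H+P)/P)
Base EOQ = sqrt(2*22458*59/7.9) = 579.18 units
Correction = sqrt((7.9+38.1)/38.1) = 1.09879
EOQ* = 579.18 * 1.09879 = 636.4 units

636.4 units


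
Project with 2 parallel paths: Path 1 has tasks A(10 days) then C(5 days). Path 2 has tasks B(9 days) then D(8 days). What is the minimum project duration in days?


Path 1 = 10 + 5 = 15 days
Path 2 = 9 + 8 = 17 days
Duration = max(15, 17) = 17 days

17 days


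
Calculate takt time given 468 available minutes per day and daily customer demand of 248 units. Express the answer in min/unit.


Formula: Takt Time = Available Production Time / Customer Demand
Takt = 468 min/day / 248 units/day
Takt = 1.89 min/unit

1.89 min/unit


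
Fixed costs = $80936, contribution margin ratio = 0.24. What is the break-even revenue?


Formula: BER = Fixed Costs / Contribution Margin Ratio
BER = $80936 / 0.24
BER = $337233.33 (to the nearest cent)

$337233.33


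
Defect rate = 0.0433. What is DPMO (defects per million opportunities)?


DPMO = defect_rate * 1000000 = 0.0433 * 1000000

43300


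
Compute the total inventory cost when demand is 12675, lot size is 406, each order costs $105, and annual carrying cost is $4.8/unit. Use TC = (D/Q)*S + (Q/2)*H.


TC = 12675/406 * 105 + 406/2 * 4.8

$4252.42


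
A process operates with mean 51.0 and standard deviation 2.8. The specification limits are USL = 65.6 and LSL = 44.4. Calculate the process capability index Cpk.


Cpu = (65.6 - 51.0) / (3 * 2.8) = 1.74
Cpl = (51.0 - 44.4) / (3 * 2.8) = 0.79
Cpk = min(1.74, 0.79) = 0.79

0.79


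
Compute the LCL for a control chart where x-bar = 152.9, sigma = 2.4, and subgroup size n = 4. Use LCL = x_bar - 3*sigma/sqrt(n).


LCL = 152.9 - 3 * 2.4 / sqrt(4)

149.3


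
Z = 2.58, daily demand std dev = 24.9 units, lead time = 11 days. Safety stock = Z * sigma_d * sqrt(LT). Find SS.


Formula: SS = z * sigma_d * sqrt(LT)
sqrt(LT) = sqrt(11) = 3.3166
SS = 2.58 * 24.9 * 3.3166
SS = 213.1 units

213.1 units


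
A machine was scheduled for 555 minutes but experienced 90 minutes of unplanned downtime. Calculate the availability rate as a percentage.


Formula: Availability = (Planned Time - Downtime) / Planned Time * 100
Uptime = 555 - 90 = 465 min
Availability = 465 / 555 * 100 = 83.8%

83.8%


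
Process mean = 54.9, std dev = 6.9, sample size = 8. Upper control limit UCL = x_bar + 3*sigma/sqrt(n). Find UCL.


UCL = 54.9 + 3 * 6.9 / sqrt(8)

62.22


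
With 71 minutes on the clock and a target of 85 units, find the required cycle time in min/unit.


Formula: CT = Available Time / Number of Units
CT = 71 min / 85 units
CT = 0.84 min/unit

0.84 min/unit


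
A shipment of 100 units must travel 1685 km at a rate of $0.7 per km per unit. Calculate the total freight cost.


TC = dist * cost * units = 1685 * 0.7 * 100 = $117950.00

$117950.00


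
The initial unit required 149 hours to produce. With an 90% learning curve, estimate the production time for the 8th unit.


Formula: T_n = T_1 * (learning_rate)^(log2(n)) where learning_rate = rate/100
Doublings = log2(8) = 3
T_n = 149 * 0.9^3
T_n = 149 * 0.729 = 108.6 hours

108.6 hours


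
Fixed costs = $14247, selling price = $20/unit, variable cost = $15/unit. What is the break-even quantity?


Formula: BEQ = Fixed Costs / (Price - Variable Cost)
Contribution margin = $20 - $15 = $5/unit
BEQ = ceil($14247 / $5/unit) = ceil(2849.4) = 2850 units

2850 units


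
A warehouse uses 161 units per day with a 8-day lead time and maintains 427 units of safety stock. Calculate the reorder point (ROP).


Formula: ROP = (Daily Demand * Lead Time) + Safety Stock
Demand during lead time = 161 * 8 = 1288 units
ROP = 1288 + 427 = 1715 units

1715 units


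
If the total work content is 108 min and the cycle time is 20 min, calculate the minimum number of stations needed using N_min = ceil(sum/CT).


Formula: N_min = ceil(Sum of Task Times / Cycle Time)
N_min = ceil(108 min / 20 min) = ceil(5.4)
N_min = 6 stations

6


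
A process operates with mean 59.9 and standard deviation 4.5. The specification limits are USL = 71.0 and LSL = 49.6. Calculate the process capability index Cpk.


Cpu = (71.0 - 59.9) / (3 * 4.5) = 0.82
Cpl = (59.9 - 49.6) / (3 * 4.5) = 0.76
Cpk = min(0.82, 0.76) = 0.76

0.76


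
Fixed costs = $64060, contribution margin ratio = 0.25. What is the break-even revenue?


Formula: BER = Fixed Costs / Contribution Margin Ratio
BER = $64060 / 0.25
BER = $256240.00 (to the nearest cent)

$256240.00


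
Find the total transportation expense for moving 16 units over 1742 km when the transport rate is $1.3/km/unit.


TC = dist * cost * units = 1742 * 1.3 * 16 = $36233.60

$36233.60


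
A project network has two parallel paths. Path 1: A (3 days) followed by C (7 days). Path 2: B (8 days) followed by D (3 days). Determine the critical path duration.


Path 1 = 3 + 7 = 10 days
Path 2 = 8 + 3 = 11 days
Duration = max(10, 11) = 11 days

11 days


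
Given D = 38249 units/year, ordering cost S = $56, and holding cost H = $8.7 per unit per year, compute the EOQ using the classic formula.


Formula: EOQ = sqrt(2 * D * S / H)
Numerator: 2 * 38249 * 56 = 4283888
2DS/H = 4283888 / 8.7 = 492400.9
EOQ = sqrt(492400.9) = 701.7 units

701.7 units


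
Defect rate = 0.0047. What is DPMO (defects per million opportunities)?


DPMO = defect_rate * 1000000 = 0.0047 * 1000000

4700


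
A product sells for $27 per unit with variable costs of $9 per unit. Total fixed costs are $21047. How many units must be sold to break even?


Formula: BEQ = Fixed Costs / (Price - Variable Cost)
Contribution margin = $27 - $9 = $18/unit
BEQ = ceil($21047 / $18/unit) = ceil(1169.28) = 1170 units

1170 units


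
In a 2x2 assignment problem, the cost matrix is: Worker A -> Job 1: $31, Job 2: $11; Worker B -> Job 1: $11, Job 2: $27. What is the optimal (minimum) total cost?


Option 1: A->1 + B->2 = $31 + $27 = $58
Option 2: A->2 + B->1 = $11 + $11 = $22
Min cost = min($58, $22) = $22

$22


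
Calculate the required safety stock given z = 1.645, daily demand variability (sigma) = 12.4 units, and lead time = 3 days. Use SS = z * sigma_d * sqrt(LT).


Formula: SS = z * sigma_d * sqrt(LT)
sqrt(LT) = sqrt(3) = 1.7321
SS = 1.645 * 12.4 * 1.7321
SS = 35.3 units

35.3 units


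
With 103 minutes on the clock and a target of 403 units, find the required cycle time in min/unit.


Formula: CT = Available Time / Number of Units
CT = 103 min / 403 units
CT = 0.26 min/unit

0.26 min/unit


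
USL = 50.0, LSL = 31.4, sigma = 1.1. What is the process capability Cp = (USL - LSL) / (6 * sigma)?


Cp = (50.0 - 31.4) / (6 * 1.1)

2.82


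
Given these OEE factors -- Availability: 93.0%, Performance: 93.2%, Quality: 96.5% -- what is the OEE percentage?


Formula: OEE = Availability * Performance * Quality / 10000
A * P = 93.0% * 93.2% / 100 = 86.68%
OEE = 86.68% * 96.5% / 100 = 83.6%

83.6%


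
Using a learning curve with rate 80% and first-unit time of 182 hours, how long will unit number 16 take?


Formula: T_n = T_1 * (learning_rate)^(log2(n)) where learning_rate = rate/100
Doublings = log2(16) = 4
T_n = 182 * 0.8^4
T_n = 182 * 0.4096 = 74.5 hours

74.5 hours


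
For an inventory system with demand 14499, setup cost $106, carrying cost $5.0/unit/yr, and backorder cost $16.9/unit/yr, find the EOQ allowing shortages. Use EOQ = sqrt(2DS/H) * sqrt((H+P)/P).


Formula: EOQ* = sqrt(2DS/H) * sqrt((H+P)/P)
Base EOQ = sqrt(2*14499*106/5.0) = 784.06 units
Correction = sqrt((5.0+16.9)/16.9) = 1.13836
EOQ* = 784.06 * 1.13836 = 892.5 units

892.5 units


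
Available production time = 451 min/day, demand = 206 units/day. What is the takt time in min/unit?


Formula: Takt Time = Available Production Time / Customer Demand
Takt = 451 min/day / 206 units/day
Takt = 2.19 min/unit

2.19 min/unit


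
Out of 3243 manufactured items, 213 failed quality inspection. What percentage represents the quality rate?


Formula: Quality Rate = Good Pieces / Total Pieces * 100
Good pieces = 3243 - 213 = 3030
QR = 3030 / 3243 * 100 = 93.4%

93.4%


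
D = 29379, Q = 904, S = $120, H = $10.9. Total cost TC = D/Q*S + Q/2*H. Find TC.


TC = 29379/904 * 120 + 904/2 * 10.9

$8826.67


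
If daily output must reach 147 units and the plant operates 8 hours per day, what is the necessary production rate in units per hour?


Formula: Production Rate = Daily Demand / Available Hours
Rate = 147 units/day / 8 hours/day
Rate = 18.4 units/hour

18.4 units/hour


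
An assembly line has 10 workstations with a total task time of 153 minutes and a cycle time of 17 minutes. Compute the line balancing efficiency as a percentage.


Formula: Efficiency = Sum of Task Times / (N_stations * CT) * 100
Total station capacity = 10 stations * 17 min = 170 min
Efficiency = 153 / 170 * 100 = 90.0%

90.0%


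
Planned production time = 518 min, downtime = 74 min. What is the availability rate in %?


Formula: Availability = (Planned Time - Downtime) / Planned Time * 100
Uptime = 518 - 74 = 444 min
Availability = 444 / 518 * 100 = 85.7%

85.7%


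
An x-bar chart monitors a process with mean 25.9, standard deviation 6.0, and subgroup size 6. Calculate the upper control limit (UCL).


UCL = 25.9 + 3 * 6.0 / sqrt(6)

33.25


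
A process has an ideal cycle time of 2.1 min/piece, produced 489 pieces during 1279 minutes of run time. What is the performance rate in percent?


Formula: Performance = (Ideal CT * Total Count) / Run Time * 100
Ideal output time = 2.1 * 489 = 1026.9 min
Performance = 1026.9 / 1279 * 100 = 80.3%

80.3%


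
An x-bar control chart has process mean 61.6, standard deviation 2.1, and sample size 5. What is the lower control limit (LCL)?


LCL = 61.6 - 3 * 2.1 / sqrt(5)

58.78


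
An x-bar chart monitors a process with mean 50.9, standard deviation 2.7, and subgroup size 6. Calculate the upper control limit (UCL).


UCL = 50.9 + 3 * 2.7 / sqrt(6)

54.21


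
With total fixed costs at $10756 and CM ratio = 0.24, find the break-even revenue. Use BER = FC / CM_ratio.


Formula: BER = Fixed Costs / Contribution Margin Ratio
BER = $10756 / 0.24
BER = $44816.67 (to the nearest cent)

$44816.67


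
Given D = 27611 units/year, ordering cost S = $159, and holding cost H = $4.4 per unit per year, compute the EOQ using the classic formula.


Formula: EOQ = sqrt(2 * D * S / H)
Numerator: 2 * 27611 * 159 = 8780298
2DS/H = 8780298 / 4.4 = 1995522.3
EOQ = sqrt(1995522.3) = 1412.6 units

1412.6 units


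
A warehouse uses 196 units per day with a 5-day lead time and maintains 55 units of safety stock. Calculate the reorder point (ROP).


Formula: ROP = (Daily Demand * Lead Time) + Safety Stock
Demand during lead time = 196 * 5 = 980 units
ROP = 980 + 55 = 1035 units

1035 units


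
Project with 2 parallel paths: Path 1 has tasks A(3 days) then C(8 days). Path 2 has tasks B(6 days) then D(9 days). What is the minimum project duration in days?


Path 1 = 3 + 8 = 11 days
Path 2 = 6 + 9 = 15 days
Duration = max(11, 15) = 15 days

15 days


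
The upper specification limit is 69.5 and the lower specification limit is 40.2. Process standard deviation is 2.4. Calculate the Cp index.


Cp = (69.5 - 40.2) / (6 * 2.4)

2.03


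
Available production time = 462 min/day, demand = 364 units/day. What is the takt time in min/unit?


Formula: Takt Time = Available Production Time / Customer Demand
Takt = 462 min/day / 364 units/day
Takt = 1.27 min/unit

1.27 min/unit


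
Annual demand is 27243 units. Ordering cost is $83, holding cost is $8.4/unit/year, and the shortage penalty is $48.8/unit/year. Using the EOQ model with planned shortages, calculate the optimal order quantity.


Formula: EOQ* = sqrt(2DS/H) * sqrt((H+P)/P)
Base EOQ = sqrt(2*27243*83/8.4) = 733.74 units
Correction = sqrt((8.4+48.8)/48.8) = 1.08265
EOQ* = 733.74 * 1.08265 = 794.4 units

794.4 units


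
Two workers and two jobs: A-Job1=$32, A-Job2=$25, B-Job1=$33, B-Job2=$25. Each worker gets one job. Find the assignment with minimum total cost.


Option 1: A->1 + B->2 = $32 + $25 = $57
Option 2: A->2 + B->1 = $25 + $33 = $58
Min cost = min($57, $58) = $57

$57


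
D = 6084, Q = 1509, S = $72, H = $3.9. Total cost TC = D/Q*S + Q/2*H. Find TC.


TC = 6084/1509 * 72 + 1509/2 * 3.9

$3232.84


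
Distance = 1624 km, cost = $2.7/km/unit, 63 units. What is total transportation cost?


TC = dist * cost * units = 1624 * 2.7 * 63 = $276242.40

$276242.40


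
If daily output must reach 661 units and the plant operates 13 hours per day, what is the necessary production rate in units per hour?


Formula: Production Rate = Daily Demand / Available Hours
Rate = 661 units/day / 13 hours/day
Rate = 50.8 units/hour

50.8 units/hour


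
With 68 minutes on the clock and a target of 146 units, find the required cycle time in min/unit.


Formula: CT = Available Time / Number of Units
CT = 68 min / 146 units
CT = 0.47 min/unit

0.47 min/unit


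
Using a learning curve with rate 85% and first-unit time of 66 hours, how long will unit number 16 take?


Formula: T_n = T_1 * (learning_rate)^(log2(n)) where learning_rate = rate/100
Doublings = log2(16) = 4
T_n = 66 * 0.85^4
T_n = 66 * 0.522 = 34.5 hours

34.5 hours


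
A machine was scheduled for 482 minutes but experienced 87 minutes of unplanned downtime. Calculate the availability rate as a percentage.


Formula: Availability = (Planned Time - Downtime) / Planned Time * 100
Uptime = 482 - 87 = 395 min
Availability = 395 / 482 * 100 = 82.0%

82.0%


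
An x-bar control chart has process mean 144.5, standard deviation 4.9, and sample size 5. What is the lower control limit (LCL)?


LCL = 144.5 - 3 * 4.9 / sqrt(5)

137.93


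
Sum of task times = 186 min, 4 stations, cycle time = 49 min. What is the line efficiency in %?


Formula: Efficiency = Sum of Task Times / (N_stations * CT) * 100
Total station capacity = 4 stations * 49 min = 196 min
Efficiency = 186 / 196 * 100 = 94.9%

94.9%


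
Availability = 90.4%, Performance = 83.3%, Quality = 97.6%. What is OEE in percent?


Formula: OEE = Availability * Performance * Quality / 10000
A * P = 90.4% * 83.3% / 100 = 75.3%
OEE = 75.3% * 97.6% / 100 = 73.5%

73.5%


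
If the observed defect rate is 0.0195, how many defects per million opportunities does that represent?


DPMO = defect_rate * 1000000 = 0.0195 * 1000000

19500


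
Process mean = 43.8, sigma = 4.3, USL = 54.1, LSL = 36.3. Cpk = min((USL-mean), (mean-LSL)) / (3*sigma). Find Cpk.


Cpu = (54.1 - 43.8) / (3 * 4.3) = 0.8
Cpl = (43.8 - 36.3) / (3 * 4.3) = 0.58
Cpk = min(0.8, 0.58) = 0.58

0.58


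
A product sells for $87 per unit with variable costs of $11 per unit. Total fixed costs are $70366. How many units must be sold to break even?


Formula: BEQ = Fixed Costs / (Price - Variable Cost)
Contribution margin = $87 - $11 = $76/unit
BEQ = ceil($70366 / $76/unit) = ceil(925.87) = 926 units

926 units


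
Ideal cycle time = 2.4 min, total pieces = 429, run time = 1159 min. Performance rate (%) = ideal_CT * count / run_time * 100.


Formula: Performance = (Ideal CT * Total Count) / Run Time * 100
Ideal output time = 2.4 * 429 = 1029.6 min
Performance = 1029.6 / 1159 * 100 = 88.8%

88.8%


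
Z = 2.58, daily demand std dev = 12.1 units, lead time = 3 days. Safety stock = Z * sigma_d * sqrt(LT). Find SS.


Formula: SS = z * sigma_d * sqrt(LT)
sqrt(LT) = sqrt(3) = 1.7321
SS = 2.58 * 12.1 * 1.7321
SS = 54.1 units

54.1 units


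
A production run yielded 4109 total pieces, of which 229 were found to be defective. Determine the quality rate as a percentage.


Formula: Quality Rate = Good Pieces / Total Pieces * 100
Good pieces = 4109 - 229 = 3880
QR = 3880 / 4109 * 100 = 94.4%

94.4%


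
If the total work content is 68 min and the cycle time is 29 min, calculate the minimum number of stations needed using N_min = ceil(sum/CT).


Formula: N_min = ceil(Sum of Task Times / Cycle Time)
N_min = ceil(68 min / 29 min) = ceil(2.3448)
N_min = 3 stations

3


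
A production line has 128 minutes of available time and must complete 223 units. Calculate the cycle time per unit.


Formula: CT = Available Time / Number of Units
CT = 128 min / 223 units
CT = 0.57 min/unit

0.57 min/unit


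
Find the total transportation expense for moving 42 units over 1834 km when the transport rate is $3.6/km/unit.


TC = dist * cost * units = 1834 * 3.6 * 42 = $277300.80

$277300.80


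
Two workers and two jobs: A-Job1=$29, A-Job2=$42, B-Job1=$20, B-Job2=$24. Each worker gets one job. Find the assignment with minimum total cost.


Option 1: A->1 + B->2 = $29 + $24 = $53
Option 2: A->2 + B->1 = $42 + $20 = $62
Min cost = min($53, $62) = $53

$53


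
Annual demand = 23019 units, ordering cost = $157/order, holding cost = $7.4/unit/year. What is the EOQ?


Formula: EOQ = sqrt(2 * D * S / H)
Numerator: 2 * 23019 * 157 = 7227966
2DS/H = 7227966 / 7.4 = 976752.2
EOQ = sqrt(976752.2) = 988.3 units

988.3 units


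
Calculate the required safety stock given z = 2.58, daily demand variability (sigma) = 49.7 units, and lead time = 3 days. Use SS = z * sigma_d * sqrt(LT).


Formula: SS = z * sigma_d * sqrt(LT)
sqrt(LT) = sqrt(3) = 1.7321
SS = 2.58 * 49.7 * 1.7321
SS = 222.1 units

222.1 units


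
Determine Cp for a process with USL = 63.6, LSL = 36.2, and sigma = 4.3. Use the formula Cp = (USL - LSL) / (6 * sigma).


Cp = (63.6 - 36.2) / (6 * 4.3)

1.06


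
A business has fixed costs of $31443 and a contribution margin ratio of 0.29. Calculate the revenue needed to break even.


Formula: BER = Fixed Costs / Contribution Margin Ratio
BER = $31443 / 0.29
BER = $108424.14 (to the nearest cent)

$108424.14


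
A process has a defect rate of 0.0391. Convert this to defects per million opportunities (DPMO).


DPMO = defect_rate * 1000000 = 0.0391 * 1000000

39100


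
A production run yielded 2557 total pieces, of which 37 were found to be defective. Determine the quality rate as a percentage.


Formula: Quality Rate = Good Pieces / Total Pieces * 100
Good pieces = 2557 - 37 = 2520
QR = 2520 / 2557 * 100 = 98.6%

98.6%


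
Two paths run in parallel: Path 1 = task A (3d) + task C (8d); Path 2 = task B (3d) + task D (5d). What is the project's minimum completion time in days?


Path 1 = 3 + 8 = 11 days
Path 2 = 3 + 5 = 8 days
Duration = max(11, 8) = 11 days

11 days


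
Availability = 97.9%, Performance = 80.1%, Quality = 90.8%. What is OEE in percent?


Formula: OEE = Availability * Performance * Quality / 10000
A * P = 97.9% * 80.1% / 100 = 78.42%
OEE = 78.42% * 90.8% / 100 = 71.2%

71.2%


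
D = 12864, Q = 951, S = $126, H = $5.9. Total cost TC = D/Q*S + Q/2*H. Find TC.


TC = 12864/951 * 126 + 951/2 * 5.9

$4509.83


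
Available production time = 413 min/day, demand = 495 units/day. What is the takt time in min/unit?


Formula: Takt Time = Available Production Time / Customer Demand
Takt = 413 min/day / 495 units/day
Takt = 0.83 min/unit

0.83 min/unit


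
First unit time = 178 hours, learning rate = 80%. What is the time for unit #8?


Formula: T_n = T_1 * (learning_rate)^(log2(n)) where learning_rate = rate/100
Doublings = log2(8) = 3
T_n = 178 * 0.8^3
T_n = 178 * 0.512 = 91.1 hours

91.1 hours


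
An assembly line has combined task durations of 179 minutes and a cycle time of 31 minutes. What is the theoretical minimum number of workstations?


Formula: N_min = ceil(Sum of Task Times / Cycle Time)
N_min = ceil(179 min / 31 min) = ceil(5.7742)
N_min = 6 stations

6


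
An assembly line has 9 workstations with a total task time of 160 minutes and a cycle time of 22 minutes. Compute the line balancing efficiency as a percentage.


Formula: Efficiency = Sum of Task Times / (N_stations * CT) * 100
Total station capacity = 9 stations * 22 min = 198 min
Efficiency = 160 / 198 * 100 = 80.8%

80.8%


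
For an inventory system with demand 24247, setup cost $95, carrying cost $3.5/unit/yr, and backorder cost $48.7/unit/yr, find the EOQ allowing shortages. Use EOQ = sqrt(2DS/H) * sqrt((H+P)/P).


Formula: EOQ* = sqrt(2DS/H) * sqrt((H+P)/P)
Base EOQ = sqrt(2*24247*95/3.5) = 1147.29 units
Correction = sqrt((3.5+48.7)/48.7) = 1.03531
EOQ* = 1147.29 * 1.03531 = 1187.8 units

1187.8 units


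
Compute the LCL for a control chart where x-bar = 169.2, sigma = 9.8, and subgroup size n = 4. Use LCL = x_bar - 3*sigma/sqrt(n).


LCL = 169.2 - 3 * 9.8 / sqrt(4)

154.5


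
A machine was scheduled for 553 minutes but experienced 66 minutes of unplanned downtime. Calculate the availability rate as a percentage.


Formula: Availability = (Planned Time - Downtime) / Planned Time * 100
Uptime = 553 - 66 = 487 min
Availability = 487 / 553 * 100 = 88.1%

88.1%


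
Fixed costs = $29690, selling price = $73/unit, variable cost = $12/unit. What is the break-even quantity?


Formula: BEQ = Fixed Costs / (Price - Variable Cost)
Contribution margin = $73 - $12 = $61/unit
BEQ = ceil($29690 / $61/unit) = ceil(486.72) = 487 units

487 units


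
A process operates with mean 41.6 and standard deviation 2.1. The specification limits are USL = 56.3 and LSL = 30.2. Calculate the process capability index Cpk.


Cpu = (56.3 - 41.6) / (3 * 2.1) = 2.33
Cpl = (41.6 - 30.2) / (3 * 2.1) = 1.81
Cpk = min(2.33, 1.81) = 1.81

1.81


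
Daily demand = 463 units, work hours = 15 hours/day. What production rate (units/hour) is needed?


Formula: Production Rate = Daily Demand / Available Hours
Rate = 463 units/day / 15 hours/day
Rate = 30.9 units/hour

30.9 units/hour


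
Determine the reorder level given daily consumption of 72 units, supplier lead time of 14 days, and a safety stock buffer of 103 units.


Formula: ROP = (Daily Demand * Lead Time) + Safety Stock
Demand during lead time = 72 * 14 = 1008 units
ROP = 1008 + 103 = 1111 units

1111 units


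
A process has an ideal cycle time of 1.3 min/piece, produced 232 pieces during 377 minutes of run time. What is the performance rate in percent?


Formula: Performance = (Ideal CT * Total Count) / Run Time * 100
Ideal output time = 1.3 * 232 = 301.6 min
Performance = 301.6 / 377 * 100 = 80.0%

80.0%


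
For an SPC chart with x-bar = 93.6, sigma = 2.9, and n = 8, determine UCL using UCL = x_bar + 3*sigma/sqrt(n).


UCL = 93.6 + 3 * 2.9 / sqrt(8)

96.68


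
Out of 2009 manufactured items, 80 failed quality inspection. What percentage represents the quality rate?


Formula: Quality Rate = Good Pieces / Total Pieces * 100
Good pieces = 2009 - 80 = 1929
QR = 1929 / 2009 * 100 = 96.0%

96.0%


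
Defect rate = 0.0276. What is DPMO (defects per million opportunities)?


DPMO = defect_rate * 1000000 = 0.0276 * 1000000

27600


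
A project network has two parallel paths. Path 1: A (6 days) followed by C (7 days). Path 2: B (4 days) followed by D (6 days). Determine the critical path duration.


Path 1 = 6 + 7 = 13 days
Path 2 = 4 + 6 = 10 days
Duration = max(13, 10) = 13 days

13 days


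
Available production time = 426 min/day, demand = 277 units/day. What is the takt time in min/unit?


Formula: Takt Time = Available Production Time / Customer Demand
Takt = 426 min/day / 277 units/day
Takt = 1.54 min/unit

1.54 min/unit


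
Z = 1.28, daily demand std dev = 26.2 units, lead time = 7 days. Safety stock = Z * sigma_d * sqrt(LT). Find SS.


Formula: SS = z * sigma_d * sqrt(LT)
sqrt(LT) = sqrt(7) = 2.6458
SS = 1.28 * 26.2 * 2.6458
SS = 88.7 units

88.7 units


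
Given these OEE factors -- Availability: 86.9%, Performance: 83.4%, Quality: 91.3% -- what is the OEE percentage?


Formula: OEE = Availability * Performance * Quality / 10000
A * P = 86.9% * 83.4% / 100 = 72.47%
OEE = 72.47% * 91.3% / 100 = 66.2%

66.2%


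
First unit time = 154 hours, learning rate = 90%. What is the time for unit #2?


Formula: T_n = T_1 * (learning_rate)^(log2(n)) where learning_rate = rate/100
Doublings = log2(2) = 1
T_n = 154 * 0.9^1
T_n = 154 * 0.9 = 138.6 hours

138.6 hours


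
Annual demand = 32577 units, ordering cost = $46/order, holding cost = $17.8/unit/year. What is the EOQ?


Formula: EOQ = sqrt(2 * D * S / H)
Numerator: 2 * 32577 * 46 = 2997084
2DS/H = 2997084 / 17.8 = 168375.5
EOQ = sqrt(168375.5) = 410.3 units

410.3 units


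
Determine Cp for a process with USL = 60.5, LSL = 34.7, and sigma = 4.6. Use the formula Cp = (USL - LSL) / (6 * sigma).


Cp = (60.5 - 34.7) / (6 * 4.6)

0.93


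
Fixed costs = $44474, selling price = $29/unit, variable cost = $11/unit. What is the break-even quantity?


Formula: BEQ = Fixed Costs / (Price - Variable Cost)
Contribution margin = $29 - $11 = $18/unit
BEQ = ceil($44474 / $18/unit) = ceil(2470.78) = 2471 units

2471 units


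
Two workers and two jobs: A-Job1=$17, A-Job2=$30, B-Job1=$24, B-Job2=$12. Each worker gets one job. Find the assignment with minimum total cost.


Option 1: A->1 + B->2 = $17 + $12 = $29
Option 2: A->2 + B->1 = $30 + $24 = $54
Min cost = min($29, $54) = $29

$29


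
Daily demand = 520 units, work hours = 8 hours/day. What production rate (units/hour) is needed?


Formula: Production Rate = Daily Demand / Available Hours
Rate = 520 units/day / 8 hours/day
Rate = 65.0 units/hour

65.0 units/hour


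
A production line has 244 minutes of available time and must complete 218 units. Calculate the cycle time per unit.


Formula: CT = Available Time / Number of Units
CT = 244 min / 218 units
CT = 1.12 min/unit

1.12 min/unit


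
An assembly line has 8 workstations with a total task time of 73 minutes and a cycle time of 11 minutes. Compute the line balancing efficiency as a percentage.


Formula: Efficiency = Sum of Task Times / (N_stations * CT) * 100
Total station capacity = 8 stations * 11 min = 88 min
Efficiency = 73 / 88 * 100 = 83.0%

83.0%


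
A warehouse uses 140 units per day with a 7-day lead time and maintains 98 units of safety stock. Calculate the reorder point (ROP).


Formula: ROP = (Daily Demand * Lead Time) + Safety Stock
Demand during lead time = 140 * 7 = 980 units
ROP = 980 + 98 = 1078 units

1078 units


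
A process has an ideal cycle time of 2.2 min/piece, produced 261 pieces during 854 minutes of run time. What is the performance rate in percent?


Formula: Performance = (Ideal CT * Total Count) / Run Time * 100
Ideal output time = 2.2 * 261 = 574.2 min
Performance = 574.2 / 854 * 100 = 67.2%

67.2%


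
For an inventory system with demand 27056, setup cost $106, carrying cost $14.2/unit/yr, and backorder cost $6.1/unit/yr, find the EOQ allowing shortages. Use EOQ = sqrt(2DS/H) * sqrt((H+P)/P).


Formula: EOQ* = sqrt(2DS/H) * sqrt((H+P)/P)
Base EOQ = sqrt(2*27056*106/14.2) = 635.56 units
Correction = sqrt((14.2+6.1)/6.1) = 1.82424
EOQ* = 635.56 * 1.82424 = 1159.4 units

1159.4 units


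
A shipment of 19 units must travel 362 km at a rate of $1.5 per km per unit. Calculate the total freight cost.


TC = dist * cost * units = 362 * 1.5 * 19 = $10317.00

$10317.00


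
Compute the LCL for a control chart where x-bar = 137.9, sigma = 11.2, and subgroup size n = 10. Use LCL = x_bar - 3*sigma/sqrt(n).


LCL = 137.9 - 3 * 11.2 / sqrt(10)

127.27


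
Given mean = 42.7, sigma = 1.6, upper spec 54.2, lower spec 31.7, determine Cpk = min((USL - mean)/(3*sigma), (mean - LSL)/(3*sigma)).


Cpu = (54.2 - 42.7) / (3 * 1.6) = 2.4
Cpl = (42.7 - 31.7) / (3 * 1.6) = 2.29
Cpk = min(2.4, 2.29) = 2.29

2.29


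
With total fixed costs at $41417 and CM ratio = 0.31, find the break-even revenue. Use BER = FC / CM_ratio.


Formula: BER = Fixed Costs / Contribution Margin Ratio
BER = $41417 / 0.31
BER = $133603.23 (to the nearest cent)

$133603.23


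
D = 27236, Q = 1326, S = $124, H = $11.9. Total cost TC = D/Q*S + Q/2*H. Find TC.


TC = 27236/1326 * 124 + 1326/2 * 11.9

$10436.66


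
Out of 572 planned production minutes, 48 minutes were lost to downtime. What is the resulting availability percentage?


Formula: Availability = (Planned Time - Downtime) / Planned Time * 100
Uptime = 572 - 48 = 524 min
Availability = 524 / 572 * 100 = 91.6%

91.6%


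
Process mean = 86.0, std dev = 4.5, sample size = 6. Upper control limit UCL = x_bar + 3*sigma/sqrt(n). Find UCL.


UCL = 86.0 + 3 * 4.5 / sqrt(6)

91.51


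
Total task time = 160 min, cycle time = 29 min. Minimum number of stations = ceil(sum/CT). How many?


Formula: N_min = ceil(Sum of Task Times / Cycle Time)
N_min = ceil(160 min / 29 min) = ceil(5.5172)
N_min = 6 stations

6


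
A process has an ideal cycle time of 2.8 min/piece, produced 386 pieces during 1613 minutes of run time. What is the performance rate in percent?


Formula: Performance = (Ideal CT * Total Count) / Run Time * 100
Ideal output time = 2.8 * 386 = 1080.8 min
Performance = 1080.8 / 1613 * 100 = 67.0%

67.0%


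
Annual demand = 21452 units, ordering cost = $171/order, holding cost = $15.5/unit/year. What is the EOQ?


Formula: EOQ = sqrt(2 * D * S / H)
Numerator: 2 * 21452 * 171 = 7336584
2DS/H = 7336584 / 15.5 = 473328.0
EOQ = sqrt(473328.0) = 688.0 units

688.0 units


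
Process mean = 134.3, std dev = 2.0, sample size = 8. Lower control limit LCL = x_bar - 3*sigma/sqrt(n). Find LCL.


LCL = 134.3 - 3 * 2.0 / sqrt(8)

132.18


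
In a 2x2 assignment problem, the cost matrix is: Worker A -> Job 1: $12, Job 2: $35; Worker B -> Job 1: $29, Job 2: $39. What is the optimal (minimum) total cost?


Option 1: A->1 + B->2 = $12 + $39 = $51
Option 2: A->2 + B->1 = $35 + $29 = $64
Min cost = min($51, $64) = $51

$51


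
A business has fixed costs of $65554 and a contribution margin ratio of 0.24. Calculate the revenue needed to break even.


Formula: BER = Fixed Costs / Contribution Margin Ratio
BER = $65554 / 0.24
BER = $273141.67 (to the nearest cent)

$273141.67


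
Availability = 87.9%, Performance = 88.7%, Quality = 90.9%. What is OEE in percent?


Formula: OEE = Availability * Performance * Quality / 10000
A * P = 87.9% * 88.7% / 100 = 77.97%
OEE = 77.97% * 90.9% / 100 = 70.9%

70.9%


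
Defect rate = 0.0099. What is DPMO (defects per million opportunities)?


DPMO = defect_rate * 1000000 = 0.0099 * 1000000

9900


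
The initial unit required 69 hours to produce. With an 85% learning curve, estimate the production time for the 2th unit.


Formula: T_n = T_1 * (learning_rate)^(log2(n)) where learning_rate = rate/100
Doublings = log2(2) = 1
T_n = 69 * 0.85^1
T_n = 69 * 0.85 = 58.7 hours

58.7 hours


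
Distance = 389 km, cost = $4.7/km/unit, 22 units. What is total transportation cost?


TC = dist * cost * units = 389 * 4.7 * 22 = $40222.60

$40222.60


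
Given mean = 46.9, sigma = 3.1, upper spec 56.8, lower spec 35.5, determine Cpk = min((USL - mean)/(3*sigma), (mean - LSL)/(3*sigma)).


Cpu = (56.8 - 46.9) / (3 * 3.1) = 1.06
Cpl = (46.9 - 35.5) / (3 * 3.1) = 1.23
Cpk = min(1.06, 1.23) = 1.06

1.06


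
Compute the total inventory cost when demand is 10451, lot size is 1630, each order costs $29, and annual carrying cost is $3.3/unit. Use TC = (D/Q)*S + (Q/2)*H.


TC = 10451/1630 * 29 + 1630/2 * 3.3

$2875.44


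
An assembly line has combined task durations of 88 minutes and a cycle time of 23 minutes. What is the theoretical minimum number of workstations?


Formula: N_min = ceil(Sum of Task Times / Cycle Time)
N_min = ceil(88 min / 23 min) = ceil(3.8261)
N_min = 4 stations

4


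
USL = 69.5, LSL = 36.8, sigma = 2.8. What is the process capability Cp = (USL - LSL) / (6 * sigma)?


Cp = (69.5 - 36.8) / (6 * 2.8)

1.95


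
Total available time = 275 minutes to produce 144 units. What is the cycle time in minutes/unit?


Formula: CT = Available Time / Number of Units
CT = 275 min / 144 units
CT = 1.91 min/unit

1.91 min/unit


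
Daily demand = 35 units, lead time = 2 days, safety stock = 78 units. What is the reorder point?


Formula: ROP = (Daily Demand * Lead Time) + Safety Stock
Demand during lead time = 35 * 2 = 70 units
ROP = 70 + 78 = 148 units

148 units


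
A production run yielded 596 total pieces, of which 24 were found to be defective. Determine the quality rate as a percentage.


Formula: Quality Rate = Good Pieces / Total Pieces * 100
Good pieces = 596 - 24 = 572
QR = 572 / 596 * 100 = 96.0%

96.0%


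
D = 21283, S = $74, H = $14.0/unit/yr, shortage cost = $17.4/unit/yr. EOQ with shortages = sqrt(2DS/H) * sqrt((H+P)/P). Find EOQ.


Formula: EOQ* = sqrt(2DS/H) * sqrt((H+P)/P)
Base EOQ = sqrt(2*21283*74/14.0) = 474.33 units
Correction = sqrt((14.0+17.4)/17.4) = 1.34335
EOQ* = 474.33 * 1.34335 = 637.2 units

637.2 units


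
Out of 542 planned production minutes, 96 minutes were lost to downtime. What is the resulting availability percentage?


Formula: Availability = (Planned Time - Downtime) / Planned Time * 100
Uptime = 542 - 96 = 446 min
Availability = 446 / 542 * 100 = 82.3%

82.3%


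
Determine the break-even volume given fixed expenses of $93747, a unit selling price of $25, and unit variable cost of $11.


Formula: BEQ = Fixed Costs / (Price - Variable Cost)
Contribution margin = $25 - $11 = $14/unit
BEQ = ceil($93747 / $14/unit) = ceil(6696.21) = 6697 units

6697 units


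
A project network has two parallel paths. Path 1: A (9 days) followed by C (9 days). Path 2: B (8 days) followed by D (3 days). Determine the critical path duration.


Path 1 = 9 + 9 = 18 days
Path 2 = 8 + 3 = 11 days
Duration = max(18, 11) = 18 days

18 days


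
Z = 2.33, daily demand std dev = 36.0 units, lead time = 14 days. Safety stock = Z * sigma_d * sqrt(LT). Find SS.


Formula: SS = z * sigma_d * sqrt(LT)
sqrt(LT) = sqrt(14) = 3.7417
SS = 2.33 * 36.0 * 3.7417
SS = 313.9 units

313.9 units


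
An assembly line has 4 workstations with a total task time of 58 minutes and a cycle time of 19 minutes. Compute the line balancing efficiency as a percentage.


Formula: Efficiency = Sum of Task Times / (N_stations * CT) * 100
Total station capacity = 4 stations * 19 min = 76 min
Efficiency = 58 / 76 * 100 = 76.3%

76.3%


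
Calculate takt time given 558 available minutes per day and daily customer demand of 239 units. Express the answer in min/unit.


Formula: Takt Time = Available Production Time / Customer Demand
Takt = 558 min/day / 239 units/day
Takt = 2.33 min/unit

2.33 min/unit


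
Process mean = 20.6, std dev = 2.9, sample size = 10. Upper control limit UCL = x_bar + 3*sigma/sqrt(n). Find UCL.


UCL = 20.6 + 3 * 2.9 / sqrt(10)

23.35


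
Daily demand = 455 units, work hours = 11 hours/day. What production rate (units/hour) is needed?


Formula: Production Rate = Daily Demand / Available Hours
Rate = 455 units/day / 11 hours/day
Rate = 41.4 units/hour

41.4 units/hour


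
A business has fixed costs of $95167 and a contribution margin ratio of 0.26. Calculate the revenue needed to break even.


Formula: BER = Fixed Costs / Contribution Margin Ratio
BER = $95167 / 0.26
BER = $366026.92 (to the nearest cent)

$366026.92


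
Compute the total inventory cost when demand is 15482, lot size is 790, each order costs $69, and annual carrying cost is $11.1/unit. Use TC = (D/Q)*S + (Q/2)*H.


TC = 15482/790 * 69 + 790/2 * 11.1

$5736.73


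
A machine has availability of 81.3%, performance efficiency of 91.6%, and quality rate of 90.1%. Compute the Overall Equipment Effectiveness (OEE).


Formula: OEE = Availability * Performance * Quality / 10000
A * P = 81.3% * 91.6% / 100 = 74.47%
OEE = 74.47% * 90.1% / 100 = 67.1%

67.1%


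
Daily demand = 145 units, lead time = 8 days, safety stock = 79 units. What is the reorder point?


Formula: ROP = (Daily Demand * Lead Time) + Safety Stock
Demand during lead time = 145 * 8 = 1160 units
ROP = 1160 + 79 = 1239 units

1239 units


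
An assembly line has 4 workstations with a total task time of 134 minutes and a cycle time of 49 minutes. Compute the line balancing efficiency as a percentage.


Formula: Efficiency = Sum of Task Times / (N_stations * CT) * 100
Total station capacity = 4 stations * 49 min = 196 min
Efficiency = 134 / 196 * 100 = 68.4%

68.4%


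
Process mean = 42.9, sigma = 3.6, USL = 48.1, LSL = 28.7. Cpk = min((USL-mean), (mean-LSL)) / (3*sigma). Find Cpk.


Cpu = (48.1 - 42.9) / (3 * 3.6) = 0.48
Cpl = (42.9 - 28.7) / (3 * 3.6) = 1.31
Cpk = min(0.48, 1.31) = 0.48

0.48


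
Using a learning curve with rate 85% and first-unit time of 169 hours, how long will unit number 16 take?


Formula: T_n = T_1 * (learning_rate)^(log2(n)) where learning_rate = rate/100
Doublings = log2(16) = 4
T_n = 169 * 0.85^4
T_n = 169 * 0.522 = 88.2 hours

88.2 hours


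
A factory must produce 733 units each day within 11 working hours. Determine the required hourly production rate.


Formula: Production Rate = Daily Demand / Available Hours
Rate = 733 units/day / 11 hours/day
Rate = 66.6 units/hour

66.6 units/hour


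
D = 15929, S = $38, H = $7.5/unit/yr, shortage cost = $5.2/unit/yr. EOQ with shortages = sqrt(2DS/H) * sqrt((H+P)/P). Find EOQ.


Formula: EOQ* = sqrt(2DS/H) * sqrt((H+P)/P)
Base EOQ = sqrt(2*15929*38/7.5) = 401.76 units
Correction = sqrt((7.5+5.2)/5.2) = 1.56279
EOQ* = 401.76 * 1.56279 = 627.9 units

627.9 units


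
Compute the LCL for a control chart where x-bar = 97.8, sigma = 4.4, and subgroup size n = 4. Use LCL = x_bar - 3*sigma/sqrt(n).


LCL = 97.8 - 3 * 4.4 / sqrt(4)

91.2


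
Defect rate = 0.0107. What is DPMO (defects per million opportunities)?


DPMO = defect_rate * 1000000 = 0.0107 * 1000000

10700


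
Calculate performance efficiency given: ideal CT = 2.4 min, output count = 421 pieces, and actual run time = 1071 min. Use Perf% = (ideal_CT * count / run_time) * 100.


Formula: Performance = (Ideal CT * Total Count) / Run Time * 100
Ideal output time = 2.4 * 421 = 1010.4 min
Performance = 1010.4 / 1071 * 100 = 94.3%

94.3%


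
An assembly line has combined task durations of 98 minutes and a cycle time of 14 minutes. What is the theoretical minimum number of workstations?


Formula: N_min = ceil(Sum of Task Times / Cycle Time)
N_min = ceil(98 min / 14 min) = ceil(7.0)
N_min = 7 stations

7


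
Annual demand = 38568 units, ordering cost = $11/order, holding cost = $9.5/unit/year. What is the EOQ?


Formula: EOQ = sqrt(2 * D * S / H)
Numerator: 2 * 38568 * 11 = 848496
2DS/H = 848496 / 9.5 = 89315.4
EOQ = sqrt(89315.4) = 298.9 units

298.9 units


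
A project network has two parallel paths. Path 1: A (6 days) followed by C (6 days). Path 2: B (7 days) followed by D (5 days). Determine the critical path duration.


Path 1 = 6 + 6 = 12 days
Path 2 = 7 + 5 = 12 days
Duration = max(12, 12) = 12 days

12 days
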